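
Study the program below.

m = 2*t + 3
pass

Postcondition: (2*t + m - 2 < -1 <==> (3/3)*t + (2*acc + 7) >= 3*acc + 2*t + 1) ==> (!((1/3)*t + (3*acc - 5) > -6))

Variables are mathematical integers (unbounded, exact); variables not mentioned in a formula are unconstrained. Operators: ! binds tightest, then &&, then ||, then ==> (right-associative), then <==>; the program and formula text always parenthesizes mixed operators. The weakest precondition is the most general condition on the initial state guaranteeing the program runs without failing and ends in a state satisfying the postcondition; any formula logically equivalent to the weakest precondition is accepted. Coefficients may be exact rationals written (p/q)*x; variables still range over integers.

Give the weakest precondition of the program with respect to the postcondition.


Working backward. After the program, the postcondition (2*t + m - 2 < -1 <==> (3/3)*t + (2*acc + 7) >= 3*acc + 2*t + 1) ==> (!((1/3)*t + (3*acc - 5) > -6)) must hold; in canonical form it is (m + 2*t < 1 <==> acc + t <= 6) ==> (!(3*acc + (1/3)*t > -1)).
Before skip: (m + 2*t < 1 <==> acc + t <= 6) ==> (!(3*acc + (1/3)*t > -1))
Before m := 2*t + 3: (4*t < -2 <==> acc + t <= 6) ==> (!(3*acc + (1/3)*t > -1))
Answer: WP = (4*t < -2 <==> acc + t <= 6) ==> (!(3*acc + (1/3)*t > -1))


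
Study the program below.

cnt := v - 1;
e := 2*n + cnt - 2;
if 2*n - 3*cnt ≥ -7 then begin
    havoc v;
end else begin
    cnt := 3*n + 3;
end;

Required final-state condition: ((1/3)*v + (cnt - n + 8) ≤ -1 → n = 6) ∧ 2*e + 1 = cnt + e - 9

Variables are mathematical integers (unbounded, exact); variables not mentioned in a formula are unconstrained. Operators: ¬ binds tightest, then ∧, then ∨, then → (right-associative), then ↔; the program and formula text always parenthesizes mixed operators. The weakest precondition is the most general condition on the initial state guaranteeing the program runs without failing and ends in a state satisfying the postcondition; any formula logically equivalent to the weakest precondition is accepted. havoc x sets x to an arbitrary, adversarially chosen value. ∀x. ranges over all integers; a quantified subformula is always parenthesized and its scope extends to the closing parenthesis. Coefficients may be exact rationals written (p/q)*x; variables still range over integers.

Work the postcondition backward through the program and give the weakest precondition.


Working backward. After the program, the postcondition ((1/3)*v + (cnt - n + 8) ≤ -1 → n = 6) ∧ 2*e + 1 = cnt + e - 9 must hold; in canonical form it is (cnt + (1/3)*v ≤ n - 9 → n = 6) ∧ e = cnt - 10.
Then branch requires ∀v_1. ((cnt + (1/3)*v_1 ≤ n - 9 → n = 6) ∧ e = cnt - 10); else branch requires (2*n + (1/3)*v ≤ -12 → n = 6) ∧ e = 3*n - 7.
Before the if: (2*n ≥ 3*cnt - 7 → (∀v_1. ((cnt + (1/3)*v_1 ≤ n - 9 → n = 6) ∧ e = cnt - 10))) ∧ ((¬(2*n ≥ 3*cnt - 7)) → ((2*n + (1/3)*v ≤ -12 → n = 6) ∧ e = 3*n - 7))
Before e := 2*n + cnt - 2: (2*n ≥ 3*cnt - 7 → (∀v_1. ((cnt + (1/3)*v_1 ≤ n - 9 → n = 6) ∧ 2*n = -8))) ∧ ((¬(2*n ≥ 3*cnt - 7)) → ((2*n + (1/3)*v ≤ -12 → n = 6) ∧ cnt = n - 5))
Before cnt := v - 1: (2*n ≥ 3*v - 10 → (∀v_1. ((v + (1/3)*v_1 ≤ n - 8 → n = 6) ∧ 2*n = -8))) ∧ ((¬(2*n ≥ 3*v - 10)) → ((2*n + (1/3)*v ≤ -12 → n = 6) ∧ v = n - 4))
Answer: WP = (2*n ≥ 3*v - 10 → (∀v_1. ((v + (1/3)*v_1 ≤ n - 8 → n = 6) ∧ 2*n = -8))) ∧ ((¬(2*n ≥ 3*v - 10)) → ((2*n + (1/3)*v ≤ -12 → n = 6) ∧ v = n - 4))


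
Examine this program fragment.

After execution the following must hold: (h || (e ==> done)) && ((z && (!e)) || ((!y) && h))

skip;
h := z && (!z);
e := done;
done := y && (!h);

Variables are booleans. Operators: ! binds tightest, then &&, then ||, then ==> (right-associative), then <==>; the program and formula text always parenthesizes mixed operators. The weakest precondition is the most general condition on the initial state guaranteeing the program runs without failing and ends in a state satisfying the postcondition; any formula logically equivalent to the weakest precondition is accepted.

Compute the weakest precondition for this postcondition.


Working backward. After the program, (h || (e ==> done)) && ((z && (!e)) || ((!y) && h)) must hold.
Before done := y && (!h): (h || (e ==> (y && (!h)))) && ((z && (!e)) || ((!y) && h))
Before e := done: (h || (done ==> (y && (!h)))) && ((z && (!done)) || ((!y) && h))
Before h := z && (!z): (done ==> y) && z && (!done)
Before skip: (done ==> y) && z && (!done)
Answer: WP = (done ==> y) && z && (!done)


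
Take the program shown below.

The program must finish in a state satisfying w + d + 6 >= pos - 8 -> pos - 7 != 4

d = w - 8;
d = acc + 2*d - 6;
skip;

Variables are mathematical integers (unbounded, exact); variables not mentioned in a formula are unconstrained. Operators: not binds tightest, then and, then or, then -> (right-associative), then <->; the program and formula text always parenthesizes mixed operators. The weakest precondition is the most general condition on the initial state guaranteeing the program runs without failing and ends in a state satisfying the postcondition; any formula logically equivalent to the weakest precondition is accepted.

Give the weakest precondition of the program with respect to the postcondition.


Working backward. After the program, the postcondition w + d + 6 >= pos - 8 -> pos - 7 != 4 must hold; in canonical form it is d + w >= pos - 14 -> pos != 11.
Before skip: d + w >= pos - 14 -> pos != 11
Before d := acc + 2*d - 6: acc + 2*d + w >= pos - 8 -> pos != 11
Before d := w - 8: acc + 3*w >= pos + 8 -> pos != 11
Answer: WP = acc + 3*w >= pos + 8 -> pos != 11


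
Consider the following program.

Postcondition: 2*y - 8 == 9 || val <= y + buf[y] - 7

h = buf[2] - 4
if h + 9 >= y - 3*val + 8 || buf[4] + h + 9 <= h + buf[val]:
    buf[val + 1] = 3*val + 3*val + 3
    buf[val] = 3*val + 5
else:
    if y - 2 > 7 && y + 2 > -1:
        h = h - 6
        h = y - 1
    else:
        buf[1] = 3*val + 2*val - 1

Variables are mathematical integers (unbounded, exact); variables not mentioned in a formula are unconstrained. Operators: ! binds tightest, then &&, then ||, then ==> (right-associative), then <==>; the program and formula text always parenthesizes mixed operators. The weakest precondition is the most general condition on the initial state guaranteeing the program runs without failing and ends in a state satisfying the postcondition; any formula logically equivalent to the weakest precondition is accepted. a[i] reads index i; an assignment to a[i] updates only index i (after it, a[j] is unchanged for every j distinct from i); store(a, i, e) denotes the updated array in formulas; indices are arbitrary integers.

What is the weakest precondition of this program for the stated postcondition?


Working backward. After the program, the postcondition 2*y - 8 == 9 || val <= y + buf[y] - 7 must hold; in canonical form it is 2*y == 17 || val <= buf[y] + y - 7.
Then branch requires 2*y == 17 || val <= store(store(buf, val + 1, 6*val + 3), val, 3*val + 5)[y] + y - 7; else branch requires ((y > 9 && y > -3) ==> (2*y == 17 || val <= buf[y] + y - 7)) && ((!(y > 9 && y > -3)) ==> (2*y == 17 || val <= store(buf, 1, 5*val - 1)[y] + y - 7)).
Before the if: ((h + 3*val >= y - 1 || buf[4] <= buf[val] - 9) ==> (2*y == 17 || val <= store(store(buf, val + 1, 6*val + 3), val, 3*val + 5)[y] + y - 7)) && ((!(h + 3*val >= y - 1 || buf[4] <= buf[val] - 9)) ==> (((y > 9 && y > -3) ==> (2*y == 17 || val <= buf[y] + y - 7)) && ((!(y > 9 && y > -3)) ==> (2*y == 17 || val <= store(buf, 1, 5*val - 1)[y] + y - 7))))
Before h := buf[2] - 4: ((buf[2] + 3*val >= y + 3 || buf[4] <= buf[val] - 9) ==> (2*y == 17 || val <= store(store(buf, val + 1, 6*val + 3), val, 3*val + 5)[y] + y - 7)) && ((!(buf[2] + 3*val >= y + 3 || buf[4] <= buf[val] - 9)) ==> (((y > 9 && y > -3) ==> (2*y == 17 || val <= buf[y] + y - 7)) && ((!(y > 9 && y > -3)) ==> (2*y == 17 || val <= store(buf, 1, 5*val - 1)[y] + y - 7))))
Answer: WP = ((buf[2] + 3*val >= y + 3 || buf[4] <= buf[val] - 9) ==> (2*y == 17 || val <= store(store(buf, val + 1, 6*val + 3), val, 3*val + 5)[y] + y - 7)) && ((!(buf[2] + 3*val >= y + 3 || buf[4] <= buf[val] - 9)) ==> (((y > 9 && y > -3) ==> (2*y == 17 || val <= buf[y] + y - 7)) && ((!(y > 9 && y > -3)) ==> (2*y == 17 || val <= store(buf, 1, 5*val - 1)[y] + y - 7))))


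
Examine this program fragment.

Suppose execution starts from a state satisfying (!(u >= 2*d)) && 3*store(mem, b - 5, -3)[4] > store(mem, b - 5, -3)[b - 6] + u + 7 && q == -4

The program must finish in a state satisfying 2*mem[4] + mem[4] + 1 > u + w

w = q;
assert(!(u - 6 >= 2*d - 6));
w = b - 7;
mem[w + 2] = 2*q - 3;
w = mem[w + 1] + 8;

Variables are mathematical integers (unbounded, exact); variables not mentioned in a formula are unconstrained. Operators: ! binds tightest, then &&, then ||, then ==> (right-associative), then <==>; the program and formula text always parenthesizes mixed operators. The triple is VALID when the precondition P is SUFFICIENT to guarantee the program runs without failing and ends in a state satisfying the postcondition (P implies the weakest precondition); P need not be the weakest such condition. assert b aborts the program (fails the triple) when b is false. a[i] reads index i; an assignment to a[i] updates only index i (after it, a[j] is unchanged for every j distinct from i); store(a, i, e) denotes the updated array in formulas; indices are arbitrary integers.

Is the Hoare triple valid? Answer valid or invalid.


Working backward. After the program, the postcondition 2*mem[4] + mem[4] + 1 > u + w must hold; in canonical form it is 3*mem[4] > u + w - 1.
Before w := mem[w + 1] + 8: 3*mem[4] > mem[w + 1] + u + 7
Before mem[w + 2] := 2*q - 3: 3*store(mem, w + 2, 2*q - 3)[4] > store(mem, w + 2, 2*q - 3)[w + 1] + u + 7
Before w := b - 7: 3*store(mem, b - 5, 2*q - 3)[4] > store(mem, b - 5, 2*q - 3)[b - 6] + u + 7
Before assert !(u - 6 >= 2*d - 6): (!(u >= 2*d)) && 3*store(mem, b - 5, 2*q - 3)[4] > store(mem, b - 5, 2*q - 3)[b - 6] + u + 7
Before w := q: (!(u >= 2*d)) && 3*store(mem, b - 5, 2*q - 3)[4] > store(mem, b - 5, 2*q - 3)[b - 6] + u + 7
The weakest precondition is (!(u >= 2*d)) && 3*store(mem, b - 5, 2*q - 3)[4] > store(mem, b - 5, 2*q - 3)[b - 6] + u + 7.
Check whether (!(u >= 2*d)) && 3*store(mem, b - 5, -3)[4] > store(mem, b - 5, -3)[b - 6] + u + 7 && q == -4 implies it.
Countermodel: at the initial state b = 9, d = 1, mem = {[3] = -41, [4] = 10, elsewhere 10}, q = -4, u = 1, the precondition holds but the weakest precondition fails.
Answer: invalid


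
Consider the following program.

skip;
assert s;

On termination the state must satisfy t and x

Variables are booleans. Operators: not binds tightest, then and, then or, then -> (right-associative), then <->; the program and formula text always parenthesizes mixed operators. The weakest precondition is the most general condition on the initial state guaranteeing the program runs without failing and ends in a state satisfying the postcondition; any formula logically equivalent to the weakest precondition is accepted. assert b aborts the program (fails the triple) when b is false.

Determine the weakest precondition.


Working backward. After the program, t and x must hold.
Before assert s: s and t and x
Before skip: s and t and x
Answer: WP = s and t and x


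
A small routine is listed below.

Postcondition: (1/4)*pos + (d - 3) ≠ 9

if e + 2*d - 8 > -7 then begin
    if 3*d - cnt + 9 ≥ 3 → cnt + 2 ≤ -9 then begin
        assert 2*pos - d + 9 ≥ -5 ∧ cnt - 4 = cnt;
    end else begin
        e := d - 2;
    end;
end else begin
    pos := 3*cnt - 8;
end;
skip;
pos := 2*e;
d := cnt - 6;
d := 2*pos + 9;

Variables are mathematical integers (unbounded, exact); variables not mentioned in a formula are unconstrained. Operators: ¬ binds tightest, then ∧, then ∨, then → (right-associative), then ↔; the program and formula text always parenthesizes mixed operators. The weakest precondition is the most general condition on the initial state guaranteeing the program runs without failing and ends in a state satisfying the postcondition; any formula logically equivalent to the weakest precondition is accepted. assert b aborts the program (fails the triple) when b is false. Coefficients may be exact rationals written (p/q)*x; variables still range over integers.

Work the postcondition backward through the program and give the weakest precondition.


Working backward. After the program, the postcondition (1/4)*pos + (d - 3) ≠ 9 must hold; in canonical form it is d + (1/4)*pos ≠ 12.
Before d := 2*pos + 9: (9/4)*pos ≠ 3
Before d := cnt - 6: (9/4)*pos ≠ 3
Before pos := 2*e: (9/2)*e ≠ 3
Before skip: (9/2)*e ≠ 3
Then branch requires (¬(3*d ≥ cnt - 6 → cnt ≤ -11)) ∧ ((¬(3*d ≥ cnt - 6 → cnt ≤ -11)) → (9/2)*d ≠ 12); else branch requires (9/2)*e ≠ 3.
Before the if: (2*d + e > 1 → ((¬(3*d ≥ cnt - 6 → cnt ≤ -11)) ∧ ((¬(3*d ≥ cnt - 6 → cnt ≤ -11)) → (9/2)*d ≠ 12))) ∧ ((¬(2*d + e > 1)) → (9/2)*e ≠ 3)
Answer: WP = (2*d + e > 1 → ((¬(3*d ≥ cnt - 6 → cnt ≤ -11)) ∧ ((¬(3*d ≥ cnt - 6 → cnt ≤ -11)) → (9/2)*d ≠ 12))) ∧ ((¬(2*d + e > 1)) → (9/2)*e ≠ 3)


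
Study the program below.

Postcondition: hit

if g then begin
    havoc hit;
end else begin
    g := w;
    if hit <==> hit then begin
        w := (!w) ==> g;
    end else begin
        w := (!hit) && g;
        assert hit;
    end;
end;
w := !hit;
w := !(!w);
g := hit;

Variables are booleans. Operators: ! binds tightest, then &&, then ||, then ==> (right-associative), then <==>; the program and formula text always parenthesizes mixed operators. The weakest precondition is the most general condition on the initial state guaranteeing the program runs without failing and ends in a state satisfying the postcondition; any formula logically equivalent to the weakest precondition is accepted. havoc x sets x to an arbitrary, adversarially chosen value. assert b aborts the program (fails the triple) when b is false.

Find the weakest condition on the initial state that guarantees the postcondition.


Working backward. After the program, hit must hold.
Before g := hit: hit
Before w := !(!w): hit
Before w := !hit: hit
Then branch requires false; else branch requires hit.
Before the if: (!g) && ((!g) ==> hit)
Answer: WP = (!g) && ((!g) ==> hit)


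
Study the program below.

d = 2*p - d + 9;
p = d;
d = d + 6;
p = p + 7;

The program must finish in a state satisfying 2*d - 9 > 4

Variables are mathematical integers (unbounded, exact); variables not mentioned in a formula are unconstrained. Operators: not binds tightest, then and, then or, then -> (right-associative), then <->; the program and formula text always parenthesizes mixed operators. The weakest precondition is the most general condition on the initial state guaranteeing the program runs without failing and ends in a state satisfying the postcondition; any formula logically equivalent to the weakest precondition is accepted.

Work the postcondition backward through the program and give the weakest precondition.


Working backward. After the program, the postcondition 2*d - 9 > 4 must hold; in canonical form it is 2*d > 13.
Before p := p + 7: 2*d > 13
Before d := d + 6: 2*d > 1
Before p := d: 2*d > 1
Before d := 2*p - d + 9: 4*p > 2*d - 17
Answer: WP = 4*p > 2*d - 17


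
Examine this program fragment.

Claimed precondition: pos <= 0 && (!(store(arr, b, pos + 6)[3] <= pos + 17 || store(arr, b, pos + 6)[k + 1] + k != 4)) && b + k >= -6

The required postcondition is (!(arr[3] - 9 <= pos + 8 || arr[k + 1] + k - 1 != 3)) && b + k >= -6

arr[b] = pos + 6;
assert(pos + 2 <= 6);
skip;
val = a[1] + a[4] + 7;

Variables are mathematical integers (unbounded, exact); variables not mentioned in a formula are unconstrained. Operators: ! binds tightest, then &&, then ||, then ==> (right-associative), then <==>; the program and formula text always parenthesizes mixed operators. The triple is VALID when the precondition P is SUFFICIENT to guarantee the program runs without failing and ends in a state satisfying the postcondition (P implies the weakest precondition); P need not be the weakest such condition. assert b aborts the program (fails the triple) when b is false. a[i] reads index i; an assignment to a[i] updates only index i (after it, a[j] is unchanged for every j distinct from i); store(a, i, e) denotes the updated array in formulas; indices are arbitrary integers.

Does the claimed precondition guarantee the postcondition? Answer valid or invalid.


Working backward. After the program, the postcondition (!(arr[3] - 9 <= pos + 8 || arr[k + 1] + k - 1 != 3)) && b + k >= -6 must hold; in canonical form it is (!(arr[3] <= pos + 17 || arr[k + 1] + k != 4)) && b + k >= -6.
Before val := a[1] + a[4] + 7: (!(arr[3] <= pos + 17 || arr[k + 1] + k != 4)) && b + k >= -6
Before skip: (!(arr[3] <= pos + 17 || arr[k + 1] + k != 4)) && b + k >= -6
Before assert pos + 2 <= 6: pos <= 4 && (!(arr[3] <= pos + 17 || arr[k + 1] + k != 4)) && b + k >= -6
Before arr[b] := pos + 6: pos <= 4 && (!(store(arr, b, pos + 6)[3] <= pos + 17 || store(arr, b, pos + 6)[k + 1] + k != 4)) && b + k >= -6
The weakest precondition is pos <= 4 && (!(store(arr, b, pos + 6)[3] <= pos + 17 || store(arr, b, pos + 6)[k + 1] + k != 4)) && b + k >= -6.
Check whether pos <= 0 && (!(store(arr, b, pos + 6)[3] <= pos + 17 || store(arr, b, pos + 6)[k + 1] + k != 4)) && b + k >= -6 implies it.
Every state satisfying the precondition satisfies the weakest precondition: the implication holds.
Answer: valid


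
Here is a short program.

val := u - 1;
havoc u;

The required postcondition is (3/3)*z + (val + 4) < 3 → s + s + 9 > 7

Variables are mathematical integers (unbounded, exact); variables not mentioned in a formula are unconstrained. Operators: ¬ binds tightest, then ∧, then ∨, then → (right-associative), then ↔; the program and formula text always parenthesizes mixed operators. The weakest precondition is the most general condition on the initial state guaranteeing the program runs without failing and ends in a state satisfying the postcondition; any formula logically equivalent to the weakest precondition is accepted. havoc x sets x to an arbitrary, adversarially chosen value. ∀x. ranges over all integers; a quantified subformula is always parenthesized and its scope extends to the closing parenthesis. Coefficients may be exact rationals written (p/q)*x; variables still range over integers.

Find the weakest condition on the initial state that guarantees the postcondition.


Working backward. After the program, the postcondition (3/3)*z + (val + 4) < 3 → s + s + 9 > 7 must hold; in canonical form it is val + z < -1 → 2*s > -2.
Before havoc u: val + z < -1 → 2*s > -2
Before val := u - 1: u + z < 0 → 2*s > -2
Answer: WP = u + z < 0 → 2*s > -2


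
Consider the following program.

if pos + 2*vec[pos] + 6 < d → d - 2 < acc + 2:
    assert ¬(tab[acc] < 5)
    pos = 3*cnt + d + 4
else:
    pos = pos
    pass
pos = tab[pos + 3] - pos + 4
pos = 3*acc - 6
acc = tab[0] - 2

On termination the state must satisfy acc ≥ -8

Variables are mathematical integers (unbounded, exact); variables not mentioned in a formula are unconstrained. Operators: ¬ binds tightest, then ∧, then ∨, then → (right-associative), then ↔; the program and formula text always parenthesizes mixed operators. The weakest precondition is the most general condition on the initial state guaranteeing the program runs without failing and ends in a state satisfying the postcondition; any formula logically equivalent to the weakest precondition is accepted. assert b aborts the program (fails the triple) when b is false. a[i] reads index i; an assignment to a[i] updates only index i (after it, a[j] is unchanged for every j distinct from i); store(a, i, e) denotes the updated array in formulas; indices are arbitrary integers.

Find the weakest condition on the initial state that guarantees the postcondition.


Working backward. After the program, acc ≥ -8 must hold.
Before acc := tab[0] - 2: tab[0] ≥ -6
Before pos := 3*acc - 6: tab[0] ≥ -6
Before pos := tab[pos + 3] - pos + 4: tab[0] ≥ -6
Then branch requires (¬(tab[acc] < 5)) ∧ tab[0] ≥ -6; else branch requires tab[0] ≥ -6.
Before the if: ((2*vec[pos] + pos < d - 6 → d < acc + 4) → ((¬(tab[acc] < 5)) ∧ tab[0] ≥ -6)) ∧ ((¬(2*vec[pos] + pos < d - 6 → d < acc + 4)) → tab[0] ≥ -6)
Answer: WP = ((2*vec[pos] + pos < d - 6 → d < acc + 4) → ((¬(tab[acc] < 5)) ∧ tab[0] ≥ -6)) ∧ ((¬(2*vec[pos] + pos < d - 6 → d < acc + 4)) → tab[0] ≥ -6)


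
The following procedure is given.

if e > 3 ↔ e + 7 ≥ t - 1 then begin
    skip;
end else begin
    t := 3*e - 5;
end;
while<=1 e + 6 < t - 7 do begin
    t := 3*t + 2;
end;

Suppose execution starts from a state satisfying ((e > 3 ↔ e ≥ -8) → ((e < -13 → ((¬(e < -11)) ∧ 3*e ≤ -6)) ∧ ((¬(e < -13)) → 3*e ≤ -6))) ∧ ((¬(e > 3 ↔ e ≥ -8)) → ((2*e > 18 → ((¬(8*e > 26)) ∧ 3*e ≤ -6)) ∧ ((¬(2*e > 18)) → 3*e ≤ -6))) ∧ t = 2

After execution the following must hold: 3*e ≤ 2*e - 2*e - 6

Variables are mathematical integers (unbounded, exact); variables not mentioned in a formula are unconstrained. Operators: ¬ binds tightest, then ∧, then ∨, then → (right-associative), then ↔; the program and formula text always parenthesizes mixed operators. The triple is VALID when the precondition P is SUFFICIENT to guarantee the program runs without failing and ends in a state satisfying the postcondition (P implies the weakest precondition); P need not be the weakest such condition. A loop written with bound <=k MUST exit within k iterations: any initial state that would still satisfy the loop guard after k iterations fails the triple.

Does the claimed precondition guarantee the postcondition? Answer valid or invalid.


Working backward. After the program, the postcondition 3*e ≤ 2*e - 2*e - 6 must hold; in canonical form it is 3*e ≤ -6.
Before the loop (bound <=1), unroll the exhaustion recursion (WP_0 = exit-now case; WP_j = one more guarded iteration, up to j = 1):
  WP_0: (¬(e < t - 13)) ∧ 3*e ≤ -6
  WP_1: (e < t - 13 → ((¬(e < 3*t - 11)) ∧ 3*e ≤ -6)) ∧ ((¬(e < t - 13)) → 3*e ≤ -6)
So before the loop: (e < t - 13 → ((¬(e < 3*t - 11)) ∧ 3*e ≤ -6)) ∧ ((¬(e < t - 13)) → 3*e ≤ -6)
Then branch requires (e < t - 13 → ((¬(e < 3*t - 11)) ∧ 3*e ≤ -6)) ∧ ((¬(e < t - 13)) → 3*e ≤ -6); else branch requires (2*e > 18 → ((¬(8*e > 26)) ∧ 3*e ≤ -6)) ∧ ((¬(2*e > 18)) → 3*e ≤ -6).
Before the if: ((e > 3 ↔ e ≥ t - 8) → ((e < t - 13 → ((¬(e < 3*t - 11)) ∧ 3*e ≤ -6)) ∧ ((¬(e < t - 13)) → 3*e ≤ -6))) ∧ ((¬(e > 3 ↔ e ≥ t - 8)) → ((2*e > 18 → ((¬(8*e > 26)) ∧ 3*e ≤ -6)) ∧ ((¬(2*e > 18)) → 3*e ≤ -6)))
The weakest precondition is ((e > 3 ↔ e ≥ t - 8) → ((e < t - 13 → ((¬(e < 3*t - 11)) ∧ 3*e ≤ -6)) ∧ ((¬(e < t - 13)) → 3*e ≤ -6))) ∧ ((¬(e > 3 ↔ e ≥ t - 8)) → ((2*e > 18 → ((¬(8*e > 26)) ∧ 3*e ≤ -6)) ∧ ((¬(2*e > 18)) → 3*e ≤ -6))).
Check whether ((e > 3 ↔ e ≥ -8) → ((e < -13 → ((¬(e < -11)) ∧ 3*e ≤ -6)) ∧ ((¬(e < -13)) → 3*e ≤ -6))) ∧ ((¬(e > 3 ↔ e ≥ -8)) → ((2*e > 18 → ((¬(8*e > 26)) ∧ 3*e ≤ -6)) ∧ ((¬(2*e > 18)) → 3*e ≤ -6))) ∧ t = 2 implies it.
Countermodel: at the initial state e = -12, t = 2, the precondition holds but the weakest precondition fails.
Answer: invalid


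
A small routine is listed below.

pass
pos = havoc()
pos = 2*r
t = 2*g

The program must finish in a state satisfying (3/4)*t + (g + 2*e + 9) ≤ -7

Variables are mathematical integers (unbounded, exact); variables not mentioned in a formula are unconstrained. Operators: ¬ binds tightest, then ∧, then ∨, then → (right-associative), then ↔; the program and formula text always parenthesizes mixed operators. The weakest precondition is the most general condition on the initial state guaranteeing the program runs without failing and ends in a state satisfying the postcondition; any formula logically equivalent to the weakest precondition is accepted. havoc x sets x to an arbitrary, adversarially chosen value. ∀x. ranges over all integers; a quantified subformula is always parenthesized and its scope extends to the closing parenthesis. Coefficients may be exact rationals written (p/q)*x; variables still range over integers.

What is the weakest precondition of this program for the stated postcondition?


Working backward. After the program, the postcondition (3/4)*t + (g + 2*e + 9) ≤ -7 must hold; in canonical form it is 2*e + g + (3/4)*t ≤ -16.
Before t := 2*g: 2*e + (5/2)*g ≤ -16
Before pos := 2*r: 2*e + (5/2)*g ≤ -16
Before havoc pos: 2*e + (5/2)*g ≤ -16
Before skip: 2*e + (5/2)*g ≤ -16
Answer: WP = 2*e + (5/2)*g ≤ -16


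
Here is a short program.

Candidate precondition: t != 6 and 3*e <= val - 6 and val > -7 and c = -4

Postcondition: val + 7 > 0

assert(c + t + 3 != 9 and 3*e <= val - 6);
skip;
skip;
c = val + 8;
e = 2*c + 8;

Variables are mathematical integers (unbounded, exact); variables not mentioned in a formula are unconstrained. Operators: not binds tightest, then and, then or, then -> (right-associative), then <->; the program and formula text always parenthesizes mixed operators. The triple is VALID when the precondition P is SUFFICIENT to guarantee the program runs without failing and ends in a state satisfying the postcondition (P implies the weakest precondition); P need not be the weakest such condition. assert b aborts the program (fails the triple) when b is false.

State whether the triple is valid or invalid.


Working backward. After the program, the postcondition val + 7 > 0 must hold; in canonical form it is val > -7.
Before e := 2*c + 8: val > -7
Before c := val + 8: val > -7
Before skip: val > -7
Before skip: val > -7
Before assert c + t + 3 != 9 and 3*e <= val - 6: c + t != 6 and 3*e <= val - 6 and val > -7
The weakest precondition is c + t != 6 and 3*e <= val - 6 and val > -7.
Check whether t != 6 and 3*e <= val - 6 and val > -7 and c = -4 implies it.
Countermodel: at the initial state c = -4, e = 0, t = 10, val = 6, the precondition holds but the weakest precondition fails.
Answer: invalid


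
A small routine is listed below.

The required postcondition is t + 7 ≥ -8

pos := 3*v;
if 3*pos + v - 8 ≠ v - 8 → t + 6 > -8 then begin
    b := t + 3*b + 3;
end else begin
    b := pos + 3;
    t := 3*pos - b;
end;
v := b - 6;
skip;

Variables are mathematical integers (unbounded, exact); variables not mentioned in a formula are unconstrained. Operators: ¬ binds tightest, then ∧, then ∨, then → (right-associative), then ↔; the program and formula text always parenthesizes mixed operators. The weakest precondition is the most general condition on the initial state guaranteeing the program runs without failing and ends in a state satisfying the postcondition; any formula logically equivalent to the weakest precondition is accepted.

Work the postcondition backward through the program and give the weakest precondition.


Working backward. After the program, the postcondition t + 7 ≥ -8 must hold; in canonical form it is t ≥ -15.
Before skip: t ≥ -15
Before v := b - 6: t ≥ -15
Then branch requires t ≥ -15; else branch requires 2*pos ≥ -12.
Before the if: ((3*pos ≠ 0 → t > -14) → t ≥ -15) ∧ ((¬(3*pos ≠ 0 → t > -14)) → 2*pos ≥ -12)
Before pos := 3*v: ((9*v ≠ 0 → t > -14) → t ≥ -15) ∧ ((¬(9*v ≠ 0 → t > -14)) → 6*v ≥ -12)
Answer: WP = ((9*v ≠ 0 → t > -14) → t ≥ -15) ∧ ((¬(9*v ≠ 0 → t > -14)) → 6*v ≥ -12)


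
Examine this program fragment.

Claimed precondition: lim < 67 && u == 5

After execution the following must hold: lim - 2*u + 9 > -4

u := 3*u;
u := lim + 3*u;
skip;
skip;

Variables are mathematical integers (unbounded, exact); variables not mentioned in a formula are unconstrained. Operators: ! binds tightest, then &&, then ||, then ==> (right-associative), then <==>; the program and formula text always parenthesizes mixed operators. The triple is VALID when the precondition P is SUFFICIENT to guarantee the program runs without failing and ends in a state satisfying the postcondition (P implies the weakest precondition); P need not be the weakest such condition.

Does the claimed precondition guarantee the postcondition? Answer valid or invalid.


Working backward. After the program, the postcondition lim - 2*u + 9 > -4 must hold; in canonical form it is lim > 2*u - 13.
Before skip: lim > 2*u - 13
Before skip: lim > 2*u - 13
Before u := lim + 3*u: lim + 6*u < 13
Before u := 3*u: lim + 18*u < 13
The weakest precondition is lim + 18*u < 13.
Check whether lim < 67 && u == 5 implies it.
Countermodel: at the initial state lim = -77, u = 5, the precondition holds but the weakest precondition fails.
Answer: invalid


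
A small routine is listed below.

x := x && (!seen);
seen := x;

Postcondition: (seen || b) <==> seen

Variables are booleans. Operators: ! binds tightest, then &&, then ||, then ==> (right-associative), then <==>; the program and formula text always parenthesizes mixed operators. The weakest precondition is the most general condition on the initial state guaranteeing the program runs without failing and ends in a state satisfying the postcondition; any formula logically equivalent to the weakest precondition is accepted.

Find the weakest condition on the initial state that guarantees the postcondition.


Working backward. After the program, (seen || b) <==> seen must hold.
Before seen := x: (x || b) <==> x
Before x := x && (!seen): ((x && (!seen)) || b) <==> (x && (!seen))
Answer: WP = ((x && (!seen)) || b) <==> (x && (!seen))


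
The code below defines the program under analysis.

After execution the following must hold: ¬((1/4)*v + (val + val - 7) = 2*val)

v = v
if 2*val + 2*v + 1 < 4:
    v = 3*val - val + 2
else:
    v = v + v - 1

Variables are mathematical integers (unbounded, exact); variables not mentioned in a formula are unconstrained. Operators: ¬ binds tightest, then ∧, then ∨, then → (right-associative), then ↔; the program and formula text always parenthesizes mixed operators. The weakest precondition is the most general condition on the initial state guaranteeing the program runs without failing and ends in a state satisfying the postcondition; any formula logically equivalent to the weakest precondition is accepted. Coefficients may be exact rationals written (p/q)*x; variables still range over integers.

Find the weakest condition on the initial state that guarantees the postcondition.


Working backward. After the program, the postcondition ¬((1/4)*v + (val + val - 7) = 2*val) must hold; in canonical form it is ¬((1/4)*v = 7).
Then branch requires ¬((1/2)*val = 13/2); else branch requires ¬((1/2)*v = 29/4).
Before the if: (2*v + 2*val < 3 → (¬((1/2)*val = 13/2))) ∧ ((¬(2*v + 2*val < 3)) → (¬((1/2)*v = 29/4)))
Before v := v: (2*v + 2*val < 3 → (¬((1/2)*val = 13/2))) ∧ ((¬(2*v + 2*val < 3)) → (¬((1/2)*v = 29/4)))
Answer: WP = (2*v + 2*val < 3 → (¬((1/2)*val = 13/2))) ∧ ((¬(2*v + 2*val < 3)) → (¬((1/2)*v = 29/4)))


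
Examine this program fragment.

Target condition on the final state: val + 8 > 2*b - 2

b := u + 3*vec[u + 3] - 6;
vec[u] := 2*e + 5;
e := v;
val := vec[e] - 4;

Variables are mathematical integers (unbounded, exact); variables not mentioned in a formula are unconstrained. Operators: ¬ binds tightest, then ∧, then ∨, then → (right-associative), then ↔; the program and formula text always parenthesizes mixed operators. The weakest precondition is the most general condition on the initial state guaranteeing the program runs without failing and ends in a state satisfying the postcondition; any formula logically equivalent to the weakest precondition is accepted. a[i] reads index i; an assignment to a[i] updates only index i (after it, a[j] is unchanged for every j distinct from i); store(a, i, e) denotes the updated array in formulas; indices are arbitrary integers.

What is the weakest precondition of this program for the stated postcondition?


Working backward. After the program, the postcondition val + 8 > 2*b - 2 must hold; in canonical form it is val > 2*b - 10.
Before val := vec[e] - 4: vec[e] > 2*b - 6
Before e := v: vec[v] > 2*b - 6
Before vec[u] := 2*e + 5: store(vec, u, 2*e + 5)[v] > 2*b - 6
Before b := u + 3*vec[u + 3] - 6: store(vec, u, 2*e + 5)[v] > 6*vec[u + 3] + 2*u - 18
Answer: WP = store(vec, u, 2*e + 5)[v] > 6*vec[u + 3] + 2*u - 18


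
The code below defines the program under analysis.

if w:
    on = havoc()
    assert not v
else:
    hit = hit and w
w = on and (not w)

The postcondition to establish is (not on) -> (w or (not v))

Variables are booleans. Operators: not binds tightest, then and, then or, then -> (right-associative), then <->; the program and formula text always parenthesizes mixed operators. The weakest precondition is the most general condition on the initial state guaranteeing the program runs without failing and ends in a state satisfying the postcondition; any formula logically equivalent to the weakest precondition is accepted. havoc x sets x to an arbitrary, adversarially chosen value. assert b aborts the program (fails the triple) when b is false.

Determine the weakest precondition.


Working backward. After the program, (not on) -> (w or (not v)) must hold.
Before w := on and (not w): (not on) -> ((on and (not w)) or (not v))
Then branch requires not v; else branch requires (not on) -> ((on and (not w)) or (not v)).
Before the if: (w -> (not v)) and ((not w) -> ((not on) -> ((on and (not w)) or (not v))))
Answer: WP = (w -> (not v)) and ((not w) -> ((not on) -> ((on and (not w)) or (not v))))


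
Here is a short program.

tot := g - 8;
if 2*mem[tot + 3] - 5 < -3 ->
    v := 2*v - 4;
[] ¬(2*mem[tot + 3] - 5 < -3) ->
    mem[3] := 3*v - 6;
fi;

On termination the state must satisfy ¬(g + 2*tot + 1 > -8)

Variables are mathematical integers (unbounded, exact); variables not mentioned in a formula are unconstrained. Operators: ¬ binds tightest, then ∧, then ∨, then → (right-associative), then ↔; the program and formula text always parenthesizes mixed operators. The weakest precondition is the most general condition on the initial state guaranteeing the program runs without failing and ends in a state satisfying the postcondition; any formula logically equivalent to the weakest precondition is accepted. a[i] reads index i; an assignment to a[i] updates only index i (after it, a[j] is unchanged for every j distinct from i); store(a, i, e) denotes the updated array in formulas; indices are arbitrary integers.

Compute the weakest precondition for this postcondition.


Working backward. After the program, the postcondition ¬(g + 2*tot + 1 > -8) must hold; in canonical form it is ¬(g + 2*tot > -9).
Then branch requires ¬(g + 2*tot > -9); else branch requires ¬(g + 2*tot > -9).
Before the if: (2*mem[tot + 3] < 2 → (¬(g + 2*tot > -9))) ∧ ((¬(2*mem[tot + 3] < 2)) → (¬(g + 2*tot > -9)))
Before tot := g - 8: (2*mem[g - 5] < 2 → (¬(3*g > 7))) ∧ ((¬(2*mem[g - 5] < 2)) → (¬(3*g > 7)))
Answer: WP = (2*mem[g - 5] < 2 → (¬(3*g > 7))) ∧ ((¬(2*mem[g - 5] < 2)) → (¬(3*g > 7)))


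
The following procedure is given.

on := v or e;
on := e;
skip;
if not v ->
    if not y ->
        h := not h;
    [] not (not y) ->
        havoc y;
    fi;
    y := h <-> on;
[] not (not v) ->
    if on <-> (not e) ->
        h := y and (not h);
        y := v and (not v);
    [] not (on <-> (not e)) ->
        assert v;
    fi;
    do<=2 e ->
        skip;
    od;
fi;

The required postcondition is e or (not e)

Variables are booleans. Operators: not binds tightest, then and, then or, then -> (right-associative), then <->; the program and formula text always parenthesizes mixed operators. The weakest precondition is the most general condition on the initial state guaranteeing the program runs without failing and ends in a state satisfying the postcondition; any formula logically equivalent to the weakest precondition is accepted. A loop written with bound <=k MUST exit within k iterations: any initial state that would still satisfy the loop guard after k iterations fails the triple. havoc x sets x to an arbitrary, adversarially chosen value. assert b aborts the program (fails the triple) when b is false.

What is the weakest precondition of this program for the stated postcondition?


Working backward. After the program, the postcondition e or (not e) must hold; in canonical form it is true.
Then branch requires true; else branch requires ((on <-> (not e)) -> (e -> (e -> (not e)))) and ((not (on <-> (not e))) -> (v and (e -> (e -> (not e))))).
Before the if: v -> (((on <-> (not e)) -> (e -> (e -> (not e)))) and ((not (on <-> (not e))) -> (v and (e -> (e -> (not e))))))
Before skip: v -> (((on <-> (not e)) -> (e -> (e -> (not e)))) and ((not (on <-> (not e))) -> (v and (e -> (e -> (not e))))))
Before on := e: v -> (((e <-> (not e)) -> (e -> (e -> (not e)))) and ((not (e <-> (not e))) -> (v and (e -> (e -> (not e))))))
Before on := v or e: v -> (((e <-> (not e)) -> (e -> (e -> (not e)))) and ((not (e <-> (not e))) -> (v and (e -> (e -> (not e))))))
Answer: WP = v -> (((e <-> (not e)) -> (e -> (e -> (not e)))) and ((not (e <-> (not e))) -> (v and (e -> (e -> (not e))))))


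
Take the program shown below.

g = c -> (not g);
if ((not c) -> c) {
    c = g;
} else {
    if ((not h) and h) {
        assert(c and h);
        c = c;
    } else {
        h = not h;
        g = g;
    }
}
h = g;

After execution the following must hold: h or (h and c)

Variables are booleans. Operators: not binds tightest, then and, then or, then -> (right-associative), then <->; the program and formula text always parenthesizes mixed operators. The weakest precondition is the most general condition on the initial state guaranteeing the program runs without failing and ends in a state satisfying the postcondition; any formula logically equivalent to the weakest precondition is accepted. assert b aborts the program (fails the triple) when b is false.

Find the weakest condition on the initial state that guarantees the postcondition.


Working backward. After the program, h or (h and c) must hold.
Before h := g: g or (g and c)
Then branch requires g; else branch requires g or (g and c).
Before the if: (((not c) -> c) -> g) and ((not ((not c) -> c)) -> (g or (g and c)))
Before g := c -> (not g): (((not c) -> c) -> (c -> (not g))) and ((not ((not c) -> c)) -> ((c -> (not g)) or ((c -> (not g)) and c)))
Answer: WP = (((not c) -> c) -> (c -> (not g))) and ((not ((not c) -> c)) -> ((c -> (not g)) or ((c -> (not g)) and c)))


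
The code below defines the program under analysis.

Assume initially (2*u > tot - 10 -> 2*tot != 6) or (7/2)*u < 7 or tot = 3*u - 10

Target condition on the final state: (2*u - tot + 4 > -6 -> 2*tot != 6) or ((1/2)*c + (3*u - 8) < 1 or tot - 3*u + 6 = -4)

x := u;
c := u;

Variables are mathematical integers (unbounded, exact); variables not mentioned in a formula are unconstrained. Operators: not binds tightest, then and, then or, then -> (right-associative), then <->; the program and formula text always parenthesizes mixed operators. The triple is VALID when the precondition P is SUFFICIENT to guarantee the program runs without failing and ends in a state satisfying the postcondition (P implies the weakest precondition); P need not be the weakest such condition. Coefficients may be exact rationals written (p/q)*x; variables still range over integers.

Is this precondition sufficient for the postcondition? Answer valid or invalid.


Working backward. After the program, the postcondition (2*u - tot + 4 > -6 -> 2*tot != 6) or ((1/2)*c + (3*u - 8) < 1 or tot - 3*u + 6 = -4) must hold; in canonical form it is (2*u > tot - 10 -> 2*tot != 6) or (1/2)*c + 3*u < 9 or tot = 3*u - 10.
Before c := u: (2*u > tot - 10 -> 2*tot != 6) or (7/2)*u < 9 or tot = 3*u - 10
Before x := u: (2*u > tot - 10 -> 2*tot != 6) or (7/2)*u < 9 or tot = 3*u - 10
The weakest precondition is (2*u > tot - 10 -> 2*tot != 6) or (7/2)*u < 9 or tot = 3*u - 10.
Check whether (2*u > tot - 10 -> 2*tot != 6) or (7/2)*u < 7 or tot = 3*u - 10 implies it.
Every state satisfying the precondition satisfies the weakest precondition: the implication holds.
Answer: valid
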